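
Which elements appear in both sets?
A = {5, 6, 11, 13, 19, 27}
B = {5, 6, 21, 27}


A ∩ B = elements in both A and B
A = {5, 6, 11, 13, 19, 27}
B = {5, 6, 21, 27}
A ∩ B = {5, 6, 27}

A ∩ B = {5, 6, 27}


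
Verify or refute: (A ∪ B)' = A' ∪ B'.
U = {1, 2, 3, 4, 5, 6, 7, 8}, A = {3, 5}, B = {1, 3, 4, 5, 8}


LHS: A ∪ B = {1, 3, 4, 5, 8}
(A ∪ B)' = U \ (A ∪ B) = {2, 6, 7}
A' = {1, 2, 4, 6, 7, 8}, B' = {2, 6, 7}
Claimed RHS: A' ∪ B' = {1, 2, 4, 6, 7, 8}
Identity is INVALID: LHS = {2, 6, 7} but the RHS claimed here equals {1, 2, 4, 6, 7, 8}. The correct form is (A ∪ B)' = A' ∩ B'.

Identity is invalid: (A ∪ B)' = {2, 6, 7} but A' ∪ B' = {1, 2, 4, 6, 7, 8}. The correct De Morgan law is (A ∪ B)' = A' ∩ B'.


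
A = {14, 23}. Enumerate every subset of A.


|A| = 2, so |P(A)| = 2^2 = 4
Enumerate subsets by cardinality (0 to 2):
∅, {14}, {23}, {14, 23}

P(A) has 4 subsets: ∅, {14}, {23}, {14, 23}


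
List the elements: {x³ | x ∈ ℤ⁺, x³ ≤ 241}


Checking each candidate:
Condition: positive perfect cubes ≤ 241
Result = {1, 8, 27, 64, 125, 216}

{1, 8, 27, 64, 125, 216}


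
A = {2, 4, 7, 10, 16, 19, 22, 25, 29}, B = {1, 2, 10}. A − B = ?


A \ B = elements in A but not in B
A = {2, 4, 7, 10, 16, 19, 22, 25, 29}
B = {1, 2, 10}
Remove from A any elements in B
A \ B = {4, 7, 16, 19, 22, 25, 29}

A \ B = {4, 7, 16, 19, 22, 25, 29}


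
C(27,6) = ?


C(n,k) = n! / (k!(n-k)!)
C(27,6) = 27! / (6!21!)
= 296010

C(27,6) = 296010


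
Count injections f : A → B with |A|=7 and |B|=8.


An injection sends each of |A| = 7 inputs to a distinct output in B.
# injections = |B|·(|B|-1)·…·(|B|-|A|+1) = 8! / (8 - 7)!
= 8 × 7 × 6 × 5 × 4 × 3 × 2
= 40320

Number of injections = 40320


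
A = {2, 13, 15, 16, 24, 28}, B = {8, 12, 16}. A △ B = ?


A △ B = (A \ B) ∪ (B \ A) = elements in exactly one of A or B
A \ B = {2, 13, 15, 24, 28}
B \ A = {8, 12}
A △ B = {2, 8, 12, 13, 15, 24, 28}

A △ B = {2, 8, 12, 13, 15, 24, 28}


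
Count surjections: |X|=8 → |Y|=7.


n = |X| = 8, k = |Y| = 7. Surjections via inclusion-exclusion:
S(n,k) = Σ(-1)^i × C(k,i) × (k-i)^n, i=0 to k
i=0: (-1)^0×C(7,0)×7^8 = 5764801
i=1: (-1)^1×C(7,1)×6^8 = -11757312
i=2: (-1)^2×C(7,2)×5^8 = 8203125
i=3: (-1)^3×C(7,3)×4^8 = -2293760
i=4: (-1)^4×C(7,4)×3^8 = 229635
i=5: (-1)^5×C(7,5)×2^8 = -5376
i=6: (-1)^6×C(7,6)×1^8 = 7
i=7: (-1)^7×C(7,7)×0^8 = 0
Total = 141120

Number of surjections = 141120


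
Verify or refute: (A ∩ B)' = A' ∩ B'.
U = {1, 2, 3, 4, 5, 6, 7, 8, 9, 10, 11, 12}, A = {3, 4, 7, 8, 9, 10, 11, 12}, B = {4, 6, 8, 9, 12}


LHS: A ∩ B = {4, 8, 9, 12}
(A ∩ B)' = U \ (A ∩ B) = {1, 2, 3, 5, 6, 7, 10, 11}
A' = {1, 2, 5, 6}, B' = {1, 2, 3, 5, 7, 10, 11}
Claimed RHS: A' ∩ B' = {1, 2, 5}
Identity is INVALID: LHS = {1, 2, 3, 5, 6, 7, 10, 11} but the RHS claimed here equals {1, 2, 5}. The correct form is (A ∩ B)' = A' ∪ B'.

Identity is invalid: (A ∩ B)' = {1, 2, 3, 5, 6, 7, 10, 11} but A' ∩ B' = {1, 2, 5}. The correct De Morgan law is (A ∩ B)' = A' ∪ B'.


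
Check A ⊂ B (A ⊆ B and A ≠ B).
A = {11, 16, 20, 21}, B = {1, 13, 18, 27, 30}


A ⊂ B requires: A ⊆ B AND A ≠ B.
A ⊆ B? No
A ⊄ B, so A is not a proper subset.

No, A is not a proper subset of B


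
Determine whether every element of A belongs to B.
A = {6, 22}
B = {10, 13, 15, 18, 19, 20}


A ⊆ B means every element of A is in B.
Elements in A not in B: {6, 22}
So A ⊄ B.

No, A ⊄ B


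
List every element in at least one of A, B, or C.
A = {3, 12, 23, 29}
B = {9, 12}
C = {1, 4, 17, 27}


A ∪ B = {3, 9, 12, 23, 29}
(A ∪ B) ∪ C = {1, 3, 4, 9, 12, 17, 23, 27, 29}

A ∪ B ∪ C = {1, 3, 4, 9, 12, 17, 23, 27, 29}


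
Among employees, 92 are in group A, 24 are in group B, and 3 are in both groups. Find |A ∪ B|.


|A ∪ B| = |A| + |B| - |A ∩ B|
= 92 + 24 - 3
= 113

|A ∪ B| = 113


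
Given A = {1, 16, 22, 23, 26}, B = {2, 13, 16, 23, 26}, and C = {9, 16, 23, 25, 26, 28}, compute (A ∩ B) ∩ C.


A ∩ B = {16, 23, 26}
(A ∩ B) ∩ C = {16, 23, 26}

A ∩ B ∩ C = {16, 23, 26}


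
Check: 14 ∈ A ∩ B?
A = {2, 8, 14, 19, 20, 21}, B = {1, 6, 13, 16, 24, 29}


A = {2, 8, 14, 19, 20, 21}, B = {1, 6, 13, 16, 24, 29}
A ∩ B = elements in both A and B
A ∩ B = ∅
Checking if 14 ∈ A ∩ B
14 is not in A ∩ B → False

14 ∉ A ∩ B


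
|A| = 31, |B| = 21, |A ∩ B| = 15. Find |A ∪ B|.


|A ∪ B| = |A| + |B| - |A ∩ B|
= 31 + 21 - 15
= 37

|A ∪ B| = 37


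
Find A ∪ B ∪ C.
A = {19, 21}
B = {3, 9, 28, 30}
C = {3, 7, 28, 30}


A ∪ B = {3, 9, 19, 21, 28, 30}
(A ∪ B) ∪ C = {3, 7, 9, 19, 21, 28, 30}

A ∪ B ∪ C = {3, 7, 9, 19, 21, 28, 30}


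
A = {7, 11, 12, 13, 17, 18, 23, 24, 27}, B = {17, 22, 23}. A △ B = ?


A △ B = (A \ B) ∪ (B \ A) = elements in exactly one of A or B
A \ B = {7, 11, 12, 13, 18, 24, 27}
B \ A = {22}
A △ B = {7, 11, 12, 13, 18, 22, 24, 27}

A △ B = {7, 11, 12, 13, 18, 22, 24, 27}


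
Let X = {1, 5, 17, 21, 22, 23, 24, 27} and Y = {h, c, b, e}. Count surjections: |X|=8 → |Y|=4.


n = |X| = 8, k = |Y| = 4. Surjections via inclusion-exclusion:
S(n,k) = Σ(-1)^i × C(k,i) × (k-i)^n, i=0 to k
i=0: (-1)^0×C(4,0)×4^8 = 65536
i=1: (-1)^1×C(4,1)×3^8 = -26244
i=2: (-1)^2×C(4,2)×2^8 = 1536
i=3: (-1)^3×C(4,3)×1^8 = -4
i=4: (-1)^4×C(4,4)×0^8 = 0
Total = 40824

Number of surjections = 40824


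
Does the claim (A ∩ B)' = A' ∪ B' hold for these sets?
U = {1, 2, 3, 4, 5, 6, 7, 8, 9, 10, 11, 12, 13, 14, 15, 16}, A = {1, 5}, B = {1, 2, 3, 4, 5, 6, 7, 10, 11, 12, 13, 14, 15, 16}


LHS: A ∩ B = {1, 5}
(A ∩ B)' = U \ (A ∩ B) = {2, 3, 4, 6, 7, 8, 9, 10, 11, 12, 13, 14, 15, 16}
A' = {2, 3, 4, 6, 7, 8, 9, 10, 11, 12, 13, 14, 15, 16}, B' = {8, 9}
Claimed RHS: A' ∪ B' = {2, 3, 4, 6, 7, 8, 9, 10, 11, 12, 13, 14, 15, 16}
Identity is VALID: LHS = RHS = {2, 3, 4, 6, 7, 8, 9, 10, 11, 12, 13, 14, 15, 16} ✓

Identity is valid. (A ∩ B)' = A' ∪ B' = {2, 3, 4, 6, 7, 8, 9, 10, 11, 12, 13, 14, 15, 16}


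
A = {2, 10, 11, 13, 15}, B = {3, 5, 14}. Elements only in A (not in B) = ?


A = {2, 10, 11, 13, 15}
B = {3, 5, 14}
Region: only in A (not in B)
Elements: {2, 10, 11, 13, 15}

Elements only in A (not in B): {2, 10, 11, 13, 15}


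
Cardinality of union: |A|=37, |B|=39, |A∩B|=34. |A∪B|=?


|A ∪ B| = |A| + |B| - |A ∩ B|
= 37 + 39 - 34
= 42

|A ∪ B| = 42


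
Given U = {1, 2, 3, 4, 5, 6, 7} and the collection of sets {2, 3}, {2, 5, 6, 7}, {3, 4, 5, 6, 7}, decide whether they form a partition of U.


A partition requires: (1) non-empty parts, (2) pairwise disjoint, (3) union = U
Parts: {2, 3}, {2, 5, 6, 7}, {3, 4, 5, 6, 7}
Union of parts: {2, 3, 4, 5, 6, 7}
U = {1, 2, 3, 4, 5, 6, 7}
All non-empty? True
Pairwise disjoint? False
Covers U? False

No, not a valid partition


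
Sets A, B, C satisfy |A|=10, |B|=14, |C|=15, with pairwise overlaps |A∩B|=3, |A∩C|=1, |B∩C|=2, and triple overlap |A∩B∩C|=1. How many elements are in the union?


|A∪B∪C| = |A|+|B|+|C| - |A∩B|-|A∩C|-|B∩C| + |A∩B∩C|
= 10+14+15 - 3-1-2 + 1
= 39 - 6 + 1
= 34

|A ∪ B ∪ C| = 34


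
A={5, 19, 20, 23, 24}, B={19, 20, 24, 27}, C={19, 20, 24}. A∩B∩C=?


A ∩ B = {19, 20, 24}
(A ∩ B) ∩ C = {19, 20, 24}

A ∩ B ∩ C = {19, 20, 24}


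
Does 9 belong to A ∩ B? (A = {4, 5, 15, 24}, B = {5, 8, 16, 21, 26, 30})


A = {4, 5, 15, 24}, B = {5, 8, 16, 21, 26, 30}
A ∩ B = elements in both A and B
A ∩ B = {5}
Checking if 9 ∈ A ∩ B
9 is not in A ∩ B → False

9 ∉ A ∩ B


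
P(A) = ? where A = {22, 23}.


|A| = 2, so |P(A)| = 2^2 = 4
Enumerate subsets by cardinality (0 to 2):
∅, {22}, {23}, {22, 23}

P(A) has 4 subsets: ∅, {22}, {23}, {22, 23}


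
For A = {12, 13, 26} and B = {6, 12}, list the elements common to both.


A ∩ B = elements in both A and B
A = {12, 13, 26}
B = {6, 12}
A ∩ B = {12}

A ∩ B = {12}


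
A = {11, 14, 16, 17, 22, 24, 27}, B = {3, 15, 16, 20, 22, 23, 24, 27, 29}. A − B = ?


A \ B = elements in A but not in B
A = {11, 14, 16, 17, 22, 24, 27}
B = {3, 15, 16, 20, 22, 23, 24, 27, 29}
Remove from A any elements in B
A \ B = {11, 14, 17}

A \ B = {11, 14, 17}


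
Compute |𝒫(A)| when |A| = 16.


Number of subsets = 2^n
= 2^16
= 65536

|P(A)| = 65536


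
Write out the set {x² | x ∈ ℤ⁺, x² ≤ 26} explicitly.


Checking each candidate:
Condition: positive perfect squares ≤ 26
Result = {1, 4, 9, 16, 25}

{1, 4, 9, 16, 25}


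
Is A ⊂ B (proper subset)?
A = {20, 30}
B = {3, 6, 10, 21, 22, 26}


A ⊂ B requires: A ⊆ B AND A ≠ B.
A ⊆ B? No
A ⊄ B, so A is not a proper subset.

No, A is not a proper subset of B


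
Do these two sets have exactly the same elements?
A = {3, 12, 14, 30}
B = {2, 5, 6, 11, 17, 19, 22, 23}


Two sets are equal iff they have exactly the same elements.
A = {3, 12, 14, 30}
B = {2, 5, 6, 11, 17, 19, 22, 23}
Differences: {2, 3, 5, 6, 11, 12, 14, 17, 19, 22, 23, 30}
A ≠ B

No, A ≠ B


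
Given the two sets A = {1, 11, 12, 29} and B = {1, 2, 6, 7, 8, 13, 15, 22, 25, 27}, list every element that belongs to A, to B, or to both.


A ∪ B = all elements in A or B (or both)
A = {1, 11, 12, 29}
B = {1, 2, 6, 7, 8, 13, 15, 22, 25, 27}
A ∪ B = {1, 2, 6, 7, 8, 11, 12, 13, 15, 22, 25, 27, 29}

A ∪ B = {1, 2, 6, 7, 8, 11, 12, 13, 15, 22, 25, 27, 29}


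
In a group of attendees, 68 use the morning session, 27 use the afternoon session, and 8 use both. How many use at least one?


|A ∪ B| = |A| + |B| - |A ∩ B|
= 68 + 27 - 8
= 87

|A ∪ B| = 87


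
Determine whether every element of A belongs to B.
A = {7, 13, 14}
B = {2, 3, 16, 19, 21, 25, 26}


A ⊆ B means every element of A is in B.
Elements in A not in B: {7, 13, 14}
So A ⊄ B.

No, A ⊄ B


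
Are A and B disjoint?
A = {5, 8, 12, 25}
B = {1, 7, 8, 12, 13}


Disjoint means A ∩ B = ∅.
A ∩ B = {8, 12}
A ∩ B ≠ ∅, so A and B are NOT disjoint.

No, A and B are not disjoint (A ∩ B = {8, 12})


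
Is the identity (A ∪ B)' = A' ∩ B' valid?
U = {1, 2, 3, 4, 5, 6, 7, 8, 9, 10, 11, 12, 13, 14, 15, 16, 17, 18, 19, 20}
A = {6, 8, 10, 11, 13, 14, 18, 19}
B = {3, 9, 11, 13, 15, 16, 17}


LHS: A ∪ B = {3, 6, 8, 9, 10, 11, 13, 14, 15, 16, 17, 18, 19}
(A ∪ B)' = U \ (A ∪ B) = {1, 2, 4, 5, 7, 12, 20}
A' = {1, 2, 3, 4, 5, 7, 9, 12, 15, 16, 17, 20}, B' = {1, 2, 4, 5, 6, 7, 8, 10, 12, 14, 18, 19, 20}
Claimed RHS: A' ∩ B' = {1, 2, 4, 5, 7, 12, 20}
Identity is VALID: LHS = RHS = {1, 2, 4, 5, 7, 12, 20} ✓

Identity is valid. (A ∪ B)' = A' ∩ B' = {1, 2, 4, 5, 7, 12, 20}


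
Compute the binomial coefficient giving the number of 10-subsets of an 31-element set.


C(n,k) = n! / (k!(n-k)!)
C(31,10) = 31! / (10!21!)
= 44352165

C(31,10) = 44352165


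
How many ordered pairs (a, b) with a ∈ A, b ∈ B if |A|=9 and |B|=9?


|A × B| = |A| × |B|
= 9 × 9
= 81

|A × B| = 81


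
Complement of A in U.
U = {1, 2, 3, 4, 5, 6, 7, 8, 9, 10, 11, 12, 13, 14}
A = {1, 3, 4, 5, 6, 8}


Aᶜ = U \ A = elements in U but not in A
U = {1, 2, 3, 4, 5, 6, 7, 8, 9, 10, 11, 12, 13, 14}
A = {1, 3, 4, 5, 6, 8}
Aᶜ = {2, 7, 9, 10, 11, 12, 13, 14}

Aᶜ = {2, 7, 9, 10, 11, 12, 13, 14}


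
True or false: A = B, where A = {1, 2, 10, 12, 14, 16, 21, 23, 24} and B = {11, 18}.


Two sets are equal iff they have exactly the same elements.
A = {1, 2, 10, 12, 14, 16, 21, 23, 24}
B = {11, 18}
Differences: {1, 2, 10, 11, 12, 14, 16, 18, 21, 23, 24}
A ≠ B

No, A ≠ B


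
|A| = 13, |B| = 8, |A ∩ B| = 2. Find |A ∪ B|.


|A ∪ B| = |A| + |B| - |A ∩ B|
= 13 + 8 - 2
= 19

|A ∪ B| = 19


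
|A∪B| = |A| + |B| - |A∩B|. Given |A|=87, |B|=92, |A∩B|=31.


|A ∪ B| = |A| + |B| - |A ∩ B|
= 87 + 92 - 31
= 148

|A ∪ B| = 148


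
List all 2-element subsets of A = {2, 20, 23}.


|A| = 3, so A has C(3,2) = 3 subsets of size 2.
Enumerate by choosing 2 elements from A at a time:
{2, 20}, {2, 23}, {20, 23}

2-element subsets (3 total): {2, 20}, {2, 23}, {20, 23}


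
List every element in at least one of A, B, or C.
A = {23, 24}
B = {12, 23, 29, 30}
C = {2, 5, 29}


A ∪ B = {12, 23, 24, 29, 30}
(A ∪ B) ∪ C = {2, 5, 12, 23, 24, 29, 30}

A ∪ B ∪ C = {2, 5, 12, 23, 24, 29, 30}


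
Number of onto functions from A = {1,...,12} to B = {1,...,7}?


n = |A| = 12, k = |B| = 7. Surjections via inclusion-exclusion:
S(n,k) = Σ(-1)^i × C(k,i) × (k-i)^n, i=0 to k
i=0: (-1)^0×C(7,0)×7^12 = 13841287201
i=1: (-1)^1×C(7,1)×6^12 = -15237476352
i=2: (-1)^2×C(7,2)×5^12 = 5126953125
i=3: (-1)^3×C(7,3)×4^12 = -587202560
i=4: (-1)^4×C(7,4)×3^12 = 18600435
i=5: (-1)^5×C(7,5)×2^12 = -86016
i=6: (-1)^6×C(7,6)×1^12 = 7
i=7: (-1)^7×C(7,7)×0^12 = 0
Total = 3162075840

Number of surjections = 3162075840


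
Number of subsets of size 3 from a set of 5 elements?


C(n,k) = n! / (k!(n-k)!)
C(5,3) = 5! / (3!2!)
= 10

C(5,3) = 10


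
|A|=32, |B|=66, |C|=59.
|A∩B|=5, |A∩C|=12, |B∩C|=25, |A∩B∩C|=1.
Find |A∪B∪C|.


|A∪B∪C| = |A|+|B|+|C| - |A∩B|-|A∩C|-|B∩C| + |A∩B∩C|
= 32+66+59 - 5-12-25 + 1
= 157 - 42 + 1
= 116

|A ∪ B ∪ C| = 116


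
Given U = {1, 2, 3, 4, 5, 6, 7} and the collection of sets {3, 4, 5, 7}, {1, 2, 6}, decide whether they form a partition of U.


A partition requires: (1) non-empty parts, (2) pairwise disjoint, (3) union = U
Parts: {3, 4, 5, 7}, {1, 2, 6}
Union of parts: {1, 2, 3, 4, 5, 6, 7}
U = {1, 2, 3, 4, 5, 6, 7}
All non-empty? True
Pairwise disjoint? True
Covers U? True

Yes, valid partition


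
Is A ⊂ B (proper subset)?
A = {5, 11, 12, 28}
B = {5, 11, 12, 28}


A ⊂ B requires: A ⊆ B AND A ≠ B.
A ⊆ B? Yes
A = B? Yes
A = B, so A is not a PROPER subset.

No, A is not a proper subset of B


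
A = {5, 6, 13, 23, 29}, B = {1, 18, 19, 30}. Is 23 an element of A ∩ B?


A = {5, 6, 13, 23, 29}, B = {1, 18, 19, 30}
A ∩ B = elements in both A and B
A ∩ B = ∅
Checking if 23 ∈ A ∩ B
23 is not in A ∩ B → False

23 ∉ A ∩ B


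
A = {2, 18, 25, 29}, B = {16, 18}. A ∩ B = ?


A ∩ B = elements in both A and B
A = {2, 18, 25, 29}
B = {16, 18}
A ∩ B = {18}

A ∩ B = {18}


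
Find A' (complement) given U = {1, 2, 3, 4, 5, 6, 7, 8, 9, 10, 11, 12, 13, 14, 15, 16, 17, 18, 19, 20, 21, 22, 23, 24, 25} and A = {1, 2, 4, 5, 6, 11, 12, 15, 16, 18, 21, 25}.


Aᶜ = U \ A = elements in U but not in A
U = {1, 2, 3, 4, 5, 6, 7, 8, 9, 10, 11, 12, 13, 14, 15, 16, 17, 18, 19, 20, 21, 22, 23, 24, 25}
A = {1, 2, 4, 5, 6, 11, 12, 15, 16, 18, 21, 25}
Aᶜ = {3, 7, 8, 9, 10, 13, 14, 17, 19, 20, 22, 23, 24}

Aᶜ = {3, 7, 8, 9, 10, 13, 14, 17, 19, 20, 22, 23, 24}


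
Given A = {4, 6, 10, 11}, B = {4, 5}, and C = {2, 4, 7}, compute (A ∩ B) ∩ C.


A ∩ B = {4}
(A ∩ B) ∩ C = {4}

A ∩ B ∩ C = {4}


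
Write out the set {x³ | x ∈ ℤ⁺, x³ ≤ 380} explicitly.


Checking each candidate:
Condition: positive perfect cubes ≤ 380
Result = {1, 8, 27, 64, 125, 216, 343}

{1, 8, 27, 64, 125, 216, 343}


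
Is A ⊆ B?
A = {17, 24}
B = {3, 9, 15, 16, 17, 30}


A ⊆ B means every element of A is in B.
Elements in A not in B: {24}
So A ⊄ B.

No, A ⊄ B


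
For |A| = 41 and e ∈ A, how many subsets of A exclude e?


Subsets of A avoiding e are subsets of A \ {e}, which has 40 elements.
Count = 2^(n-1) = 2^40
= 1099511627776

Number of subsets avoiding e = 1099511627776


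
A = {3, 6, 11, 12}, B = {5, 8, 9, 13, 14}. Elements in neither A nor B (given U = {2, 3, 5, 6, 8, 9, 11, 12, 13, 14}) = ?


A = {3, 6, 11, 12}
B = {5, 8, 9, 13, 14}
Region: in neither A nor B (given U = {2, 3, 5, 6, 8, 9, 11, 12, 13, 14})
Elements: {2}

Elements in neither A nor B (given U = {2, 3, 5, 6, 8, 9, 11, 12, 13, 14}): {2}


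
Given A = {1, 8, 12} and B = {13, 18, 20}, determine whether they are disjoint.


Disjoint means A ∩ B = ∅.
A ∩ B = ∅
A ∩ B = ∅, so A and B are disjoint.

Yes, A and B are disjoint


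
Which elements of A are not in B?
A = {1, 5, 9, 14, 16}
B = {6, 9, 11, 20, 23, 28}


A \ B = elements in A but not in B
A = {1, 5, 9, 14, 16}
B = {6, 9, 11, 20, 23, 28}
Remove from A any elements in B
A \ B = {1, 5, 14, 16}

A \ B = {1, 5, 14, 16}


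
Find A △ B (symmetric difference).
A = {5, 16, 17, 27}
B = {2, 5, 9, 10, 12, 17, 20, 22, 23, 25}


A △ B = (A \ B) ∪ (B \ A) = elements in exactly one of A or B
A \ B = {16, 27}
B \ A = {2, 9, 10, 12, 20, 22, 23, 25}
A △ B = {2, 9, 10, 12, 16, 20, 22, 23, 25, 27}

A △ B = {2, 9, 10, 12, 16, 20, 22, 23, 25, 27}


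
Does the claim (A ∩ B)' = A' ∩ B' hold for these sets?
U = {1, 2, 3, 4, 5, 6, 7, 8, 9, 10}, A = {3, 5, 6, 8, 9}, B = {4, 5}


LHS: A ∩ B = {5}
(A ∩ B)' = U \ (A ∩ B) = {1, 2, 3, 4, 6, 7, 8, 9, 10}
A' = {1, 2, 4, 7, 10}, B' = {1, 2, 3, 6, 7, 8, 9, 10}
Claimed RHS: A' ∩ B' = {1, 2, 7, 10}
Identity is INVALID: LHS = {1, 2, 3, 4, 6, 7, 8, 9, 10} but the RHS claimed here equals {1, 2, 7, 10}. The correct form is (A ∩ B)' = A' ∪ B'.

Identity is invalid: (A ∩ B)' = {1, 2, 3, 4, 6, 7, 8, 9, 10} but A' ∩ B' = {1, 2, 7, 10}. The correct De Morgan law is (A ∩ B)' = A' ∪ B'.


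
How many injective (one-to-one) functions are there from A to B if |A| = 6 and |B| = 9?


An injection sends each of |A| = 6 inputs to a distinct output in B.
# injections = |B|·(|B|-1)·…·(|B|-|A|+1) = 9! / (9 - 6)!
= 9 × 8 × 7 × 6 × 5 × 4
= 60480

Number of injections = 60480


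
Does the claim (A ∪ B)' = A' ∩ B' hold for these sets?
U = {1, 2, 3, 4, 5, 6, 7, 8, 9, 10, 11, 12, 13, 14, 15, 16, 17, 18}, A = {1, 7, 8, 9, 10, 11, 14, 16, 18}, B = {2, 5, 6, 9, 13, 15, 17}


LHS: A ∪ B = {1, 2, 5, 6, 7, 8, 9, 10, 11, 13, 14, 15, 16, 17, 18}
(A ∪ B)' = U \ (A ∪ B) = {3, 4, 12}
A' = {2, 3, 4, 5, 6, 12, 13, 15, 17}, B' = {1, 3, 4, 7, 8, 10, 11, 12, 14, 16, 18}
Claimed RHS: A' ∩ B' = {3, 4, 12}
Identity is VALID: LHS = RHS = {3, 4, 12} ✓

Identity is valid. (A ∪ B)' = A' ∩ B' = {3, 4, 12}


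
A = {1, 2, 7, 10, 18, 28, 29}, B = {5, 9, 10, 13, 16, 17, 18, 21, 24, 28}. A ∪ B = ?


A ∪ B = all elements in A or B (or both)
A = {1, 2, 7, 10, 18, 28, 29}
B = {5, 9, 10, 13, 16, 17, 18, 21, 24, 28}
A ∪ B = {1, 2, 5, 7, 9, 10, 13, 16, 17, 18, 21, 24, 28, 29}

A ∪ B = {1, 2, 5, 7, 9, 10, 13, 16, 17, 18, 21, 24, 28, 29}


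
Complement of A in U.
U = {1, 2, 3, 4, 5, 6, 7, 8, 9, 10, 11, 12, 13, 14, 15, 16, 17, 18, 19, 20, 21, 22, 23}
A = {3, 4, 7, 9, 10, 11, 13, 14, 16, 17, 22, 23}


Aᶜ = U \ A = elements in U but not in A
U = {1, 2, 3, 4, 5, 6, 7, 8, 9, 10, 11, 12, 13, 14, 15, 16, 17, 18, 19, 20, 21, 22, 23}
A = {3, 4, 7, 9, 10, 11, 13, 14, 16, 17, 22, 23}
Aᶜ = {1, 2, 5, 6, 8, 12, 15, 18, 19, 20, 21}

Aᶜ = {1, 2, 5, 6, 8, 12, 15, 18, 19, 20, 21}


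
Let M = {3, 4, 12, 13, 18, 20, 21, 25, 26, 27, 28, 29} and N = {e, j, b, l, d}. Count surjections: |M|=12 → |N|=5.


n = |M| = 12, k = |N| = 5. Surjections via inclusion-exclusion:
S(n,k) = Σ(-1)^i × C(k,i) × (k-i)^n, i=0 to k
i=0: (-1)^0×C(5,0)×5^12 = 244140625
i=1: (-1)^1×C(5,1)×4^12 = -83886080
i=2: (-1)^2×C(5,2)×3^12 = 5314410
i=3: (-1)^3×C(5,3)×2^12 = -40960
i=4: (-1)^4×C(5,4)×1^12 = 5
i=5: (-1)^5×C(5,5)×0^12 = 0
Total = 165528000

Number of surjections = 165528000


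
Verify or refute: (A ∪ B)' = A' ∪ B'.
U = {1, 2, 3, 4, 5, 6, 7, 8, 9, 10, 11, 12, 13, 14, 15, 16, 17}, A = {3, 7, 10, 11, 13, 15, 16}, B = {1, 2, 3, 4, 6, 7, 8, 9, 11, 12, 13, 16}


LHS: A ∪ B = {1, 2, 3, 4, 6, 7, 8, 9, 10, 11, 12, 13, 15, 16}
(A ∪ B)' = U \ (A ∪ B) = {5, 14, 17}
A' = {1, 2, 4, 5, 6, 8, 9, 12, 14, 17}, B' = {5, 10, 14, 15, 17}
Claimed RHS: A' ∪ B' = {1, 2, 4, 5, 6, 8, 9, 10, 12, 14, 15, 17}
Identity is INVALID: LHS = {5, 14, 17} but the RHS claimed here equals {1, 2, 4, 5, 6, 8, 9, 10, 12, 14, 15, 17}. The correct form is (A ∪ B)' = A' ∩ B'.

Identity is invalid: (A ∪ B)' = {5, 14, 17} but A' ∪ B' = {1, 2, 4, 5, 6, 8, 9, 10, 12, 14, 15, 17}. The correct De Morgan law is (A ∪ B)' = A' ∩ B'.


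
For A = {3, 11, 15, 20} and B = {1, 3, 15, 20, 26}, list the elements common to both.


A ∩ B = elements in both A and B
A = {3, 11, 15, 20}
B = {1, 3, 15, 20, 26}
A ∩ B = {3, 15, 20}

A ∩ B = {3, 15, 20}


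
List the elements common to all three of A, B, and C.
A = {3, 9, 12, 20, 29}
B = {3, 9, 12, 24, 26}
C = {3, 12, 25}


A ∩ B = {3, 9, 12}
(A ∩ B) ∩ C = {3, 12}

A ∩ B ∩ C = {3, 12}


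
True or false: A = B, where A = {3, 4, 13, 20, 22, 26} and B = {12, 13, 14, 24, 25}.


Two sets are equal iff they have exactly the same elements.
A = {3, 4, 13, 20, 22, 26}
B = {12, 13, 14, 24, 25}
Differences: {3, 4, 12, 14, 20, 22, 24, 25, 26}
A ≠ B

No, A ≠ B


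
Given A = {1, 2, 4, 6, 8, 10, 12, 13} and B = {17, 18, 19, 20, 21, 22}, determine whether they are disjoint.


Disjoint means A ∩ B = ∅.
A ∩ B = ∅
A ∩ B = ∅, so A and B are disjoint.

Yes, A and B are disjoint


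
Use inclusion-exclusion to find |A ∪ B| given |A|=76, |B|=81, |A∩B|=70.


|A ∪ B| = |A| + |B| - |A ∩ B|
= 76 + 81 - 70
= 87

|A ∪ B| = 87


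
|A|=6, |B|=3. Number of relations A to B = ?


A relation from A to B is any subset of A × B.
|A × B| = 6 × 3 = 18
# relations = 2^|A × B| = 2^18 = 262144

Number of relations = 262144


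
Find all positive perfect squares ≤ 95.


Checking each candidate:
Condition: positive perfect squares ≤ 95
Result = {1, 4, 9, 16, 25, 36, 49, 64, 81}

{1, 4, 9, 16, 25, 36, 49, 64, 81}


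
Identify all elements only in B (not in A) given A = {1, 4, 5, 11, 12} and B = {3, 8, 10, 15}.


A = {1, 4, 5, 11, 12}
B = {3, 8, 10, 15}
Region: only in B (not in A)
Elements: {3, 8, 10, 15}

Elements only in B (not in A): {3, 8, 10, 15}


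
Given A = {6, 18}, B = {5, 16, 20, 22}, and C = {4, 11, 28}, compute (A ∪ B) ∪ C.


A ∪ B = {5, 6, 16, 18, 20, 22}
(A ∪ B) ∪ C = {4, 5, 6, 11, 16, 18, 20, 22, 28}

A ∪ B ∪ C = {4, 5, 6, 11, 16, 18, 20, 22, 28}


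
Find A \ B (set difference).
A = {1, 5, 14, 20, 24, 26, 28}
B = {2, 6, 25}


A \ B = elements in A but not in B
A = {1, 5, 14, 20, 24, 26, 28}
B = {2, 6, 25}
Remove from A any elements in B
A \ B = {1, 5, 14, 20, 24, 26, 28}

A \ B = {1, 5, 14, 20, 24, 26, 28}


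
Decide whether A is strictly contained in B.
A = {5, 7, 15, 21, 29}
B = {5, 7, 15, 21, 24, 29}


A ⊂ B requires: A ⊆ B AND A ≠ B.
A ⊆ B? Yes
A = B? No
A ⊂ B: Yes (A is a proper subset of B)

Yes, A ⊂ B


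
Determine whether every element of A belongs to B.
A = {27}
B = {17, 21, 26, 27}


A ⊆ B means every element of A is in B.
All elements of A are in B.
So A ⊆ B.

Yes, A ⊆ B


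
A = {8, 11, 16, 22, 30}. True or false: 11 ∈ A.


A = {8, 11, 16, 22, 30}
Checking if 11 is in A
11 is in A → True

11 ∈ A


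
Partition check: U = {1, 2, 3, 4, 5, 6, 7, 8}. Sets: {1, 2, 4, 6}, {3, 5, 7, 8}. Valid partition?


A partition requires: (1) non-empty parts, (2) pairwise disjoint, (3) union = U
Parts: {1, 2, 4, 6}, {3, 5, 7, 8}
Union of parts: {1, 2, 3, 4, 5, 6, 7, 8}
U = {1, 2, 3, 4, 5, 6, 7, 8}
All non-empty? True
Pairwise disjoint? True
Covers U? True

Yes, valid partition


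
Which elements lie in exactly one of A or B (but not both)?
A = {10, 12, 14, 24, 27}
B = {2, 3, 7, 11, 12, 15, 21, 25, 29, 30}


A △ B = (A \ B) ∪ (B \ A) = elements in exactly one of A or B
A \ B = {10, 14, 24, 27}
B \ A = {2, 3, 7, 11, 15, 21, 25, 29, 30}
A △ B = {2, 3, 7, 10, 11, 14, 15, 21, 24, 25, 27, 29, 30}

A △ B = {2, 3, 7, 10, 11, 14, 15, 21, 24, 25, 27, 29, 30}


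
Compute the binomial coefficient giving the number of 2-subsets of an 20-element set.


C(n,k) = n! / (k!(n-k)!)
C(20,2) = 20! / (2!18!)
= 190

C(20,2) = 190


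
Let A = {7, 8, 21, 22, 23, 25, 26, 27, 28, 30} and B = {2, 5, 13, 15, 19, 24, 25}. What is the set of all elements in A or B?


A ∪ B = all elements in A or B (or both)
A = {7, 8, 21, 22, 23, 25, 26, 27, 28, 30}
B = {2, 5, 13, 15, 19, 24, 25}
A ∪ B = {2, 5, 7, 8, 13, 15, 19, 21, 22, 23, 24, 25, 26, 27, 28, 30}

A ∪ B = {2, 5, 7, 8, 13, 15, 19, 21, 22, 23, 24, 25, 26, 27, 28, 30}


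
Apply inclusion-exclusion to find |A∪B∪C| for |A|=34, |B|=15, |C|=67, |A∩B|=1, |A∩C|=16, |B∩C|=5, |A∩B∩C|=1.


|A∪B∪C| = |A|+|B|+|C| - |A∩B|-|A∩C|-|B∩C| + |A∩B∩C|
= 34+15+67 - 1-16-5 + 1
= 116 - 22 + 1
= 95

|A ∪ B ∪ C| = 95


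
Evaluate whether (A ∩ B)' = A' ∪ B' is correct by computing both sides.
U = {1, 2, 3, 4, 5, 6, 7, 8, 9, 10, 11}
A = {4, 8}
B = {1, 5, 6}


LHS: A ∩ B = ∅
(A ∩ B)' = U \ (A ∩ B) = {1, 2, 3, 4, 5, 6, 7, 8, 9, 10, 11}
A' = {1, 2, 3, 5, 6, 7, 9, 10, 11}, B' = {2, 3, 4, 7, 8, 9, 10, 11}
Claimed RHS: A' ∪ B' = {1, 2, 3, 4, 5, 6, 7, 8, 9, 10, 11}
Identity is VALID: LHS = RHS = {1, 2, 3, 4, 5, 6, 7, 8, 9, 10, 11} ✓

Identity is valid. (A ∩ B)' = A' ∪ B' = {1, 2, 3, 4, 5, 6, 7, 8, 9, 10, 11}


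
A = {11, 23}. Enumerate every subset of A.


|A| = 2, so |P(A)| = 2^2 = 4
Enumerate subsets by cardinality (0 to 2):
∅, {11}, {23}, {11, 23}

P(A) has 4 subsets: ∅, {11}, {23}, {11, 23}


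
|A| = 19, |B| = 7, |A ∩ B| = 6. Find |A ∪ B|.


|A ∪ B| = |A| + |B| - |A ∩ B|
= 19 + 7 - 6
= 20

|A ∪ B| = 20


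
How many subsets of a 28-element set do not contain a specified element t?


Subsets of A avoiding t are subsets of A \ {t}, which has 27 elements.
Count = 2^(n-1) = 2^27
= 134217728

Number of subsets avoiding t = 134217728


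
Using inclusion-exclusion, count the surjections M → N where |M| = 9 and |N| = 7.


n = |M| = 9, k = |N| = 7. Surjections via inclusion-exclusion:
S(n,k) = Σ(-1)^i × C(k,i) × (k-i)^n, i=0 to k
i=0: (-1)^0×C(7,0)×7^9 = 40353607
i=1: (-1)^1×C(7,1)×6^9 = -70543872
i=2: (-1)^2×C(7,2)×5^9 = 41015625
i=3: (-1)^3×C(7,3)×4^9 = -9175040
i=4: (-1)^4×C(7,4)×3^9 = 688905
i=5: (-1)^5×C(7,5)×2^9 = -10752
i=6: (-1)^6×C(7,6)×1^9 = 7
i=7: (-1)^7×C(7,7)×0^9 = 0
Total = 2328480

Number of surjections = 2328480


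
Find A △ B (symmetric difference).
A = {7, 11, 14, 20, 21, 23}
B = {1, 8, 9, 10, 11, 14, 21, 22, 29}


A △ B = (A \ B) ∪ (B \ A) = elements in exactly one of A or B
A \ B = {7, 20, 23}
B \ A = {1, 8, 9, 10, 22, 29}
A △ B = {1, 7, 8, 9, 10, 20, 22, 23, 29}

A △ B = {1, 7, 8, 9, 10, 20, 22, 23, 29}


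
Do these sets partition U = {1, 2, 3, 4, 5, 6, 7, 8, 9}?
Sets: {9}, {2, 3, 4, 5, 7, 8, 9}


A partition requires: (1) non-empty parts, (2) pairwise disjoint, (3) union = U
Parts: {9}, {2, 3, 4, 5, 7, 8, 9}
Union of parts: {2, 3, 4, 5, 7, 8, 9}
U = {1, 2, 3, 4, 5, 6, 7, 8, 9}
All non-empty? True
Pairwise disjoint? False
Covers U? False

No, not a valid partition


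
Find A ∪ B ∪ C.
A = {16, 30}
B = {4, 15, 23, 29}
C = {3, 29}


A ∪ B = {4, 15, 16, 23, 29, 30}
(A ∪ B) ∪ C = {3, 4, 15, 16, 23, 29, 30}

A ∪ B ∪ C = {3, 4, 15, 16, 23, 29, 30}


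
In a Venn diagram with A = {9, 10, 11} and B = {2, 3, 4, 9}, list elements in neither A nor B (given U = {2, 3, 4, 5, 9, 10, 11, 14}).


A = {9, 10, 11}
B = {2, 3, 4, 9}
Region: in neither A nor B (given U = {2, 3, 4, 5, 9, 10, 11, 14})
Elements: {5, 14}

Elements in neither A nor B (given U = {2, 3, 4, 5, 9, 10, 11, 14}): {5, 14}


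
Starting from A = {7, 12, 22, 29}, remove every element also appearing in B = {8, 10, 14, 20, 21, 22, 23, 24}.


A \ B = elements in A but not in B
A = {7, 12, 22, 29}
B = {8, 10, 14, 20, 21, 22, 23, 24}
Remove from A any elements in B
A \ B = {7, 12, 29}

A \ B = {7, 12, 29}


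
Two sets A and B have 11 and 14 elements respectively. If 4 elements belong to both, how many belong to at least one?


|A ∪ B| = |A| + |B| - |A ∩ B|
= 11 + 14 - 4
= 21

|A ∪ B| = 21


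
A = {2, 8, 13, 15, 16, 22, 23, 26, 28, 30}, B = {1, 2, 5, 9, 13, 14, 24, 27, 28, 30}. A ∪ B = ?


A ∪ B = all elements in A or B (or both)
A = {2, 8, 13, 15, 16, 22, 23, 26, 28, 30}
B = {1, 2, 5, 9, 13, 14, 24, 27, 28, 30}
A ∪ B = {1, 2, 5, 8, 9, 13, 14, 15, 16, 22, 23, 24, 26, 27, 28, 30}

A ∪ B = {1, 2, 5, 8, 9, 13, 14, 15, 16, 22, 23, 24, 26, 27, 28, 30}


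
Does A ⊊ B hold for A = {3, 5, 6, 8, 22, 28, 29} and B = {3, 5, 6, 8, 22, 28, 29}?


A ⊂ B requires: A ⊆ B AND A ≠ B.
A ⊆ B? Yes
A = B? Yes
A = B, so A is not a PROPER subset.

No, A is not a proper subset of B


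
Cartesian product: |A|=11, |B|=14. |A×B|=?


|A × B| = |A| × |B|
= 11 × 14
= 154

|A × B| = 154


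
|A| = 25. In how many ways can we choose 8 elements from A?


C(n,k) = n! / (k!(n-k)!)
C(25,8) = 25! / (8!17!)
= 1081575

C(25,8) = 1081575


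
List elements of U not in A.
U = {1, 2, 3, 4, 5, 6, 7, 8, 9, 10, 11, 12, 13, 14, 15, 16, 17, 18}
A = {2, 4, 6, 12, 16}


Aᶜ = U \ A = elements in U but not in A
U = {1, 2, 3, 4, 5, 6, 7, 8, 9, 10, 11, 12, 13, 14, 15, 16, 17, 18}
A = {2, 4, 6, 12, 16}
Aᶜ = {1, 3, 5, 7, 8, 9, 10, 11, 13, 14, 15, 17, 18}

Aᶜ = {1, 3, 5, 7, 8, 9, 10, 11, 13, 14, 15, 17, 18}


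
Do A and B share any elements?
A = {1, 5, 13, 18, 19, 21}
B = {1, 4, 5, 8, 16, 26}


Disjoint means A ∩ B = ∅.
A ∩ B = {1, 5}
A ∩ B ≠ ∅, so A and B are NOT disjoint.

Yes — A and B share the element(s) of A ∩ B = {1, 5}, so they are not disjoint


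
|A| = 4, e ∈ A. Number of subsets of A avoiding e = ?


Subsets of A avoiding e are subsets of A \ {e}, which has 3 elements.
Count = 2^(n-1) = 2^3
= 8

Number of subsets avoiding e = 8


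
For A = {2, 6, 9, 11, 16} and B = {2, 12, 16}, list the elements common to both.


A ∩ B = elements in both A and B
A = {2, 6, 9, 11, 16}
B = {2, 12, 16}
A ∩ B = {2, 16}

A ∩ B = {2, 16}


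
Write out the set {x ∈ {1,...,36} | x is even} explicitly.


Checking each candidate:
Condition: even numbers in {1,...,36}
Result = {2, 4, 6, 8, 10, 12, 14, 16, 18, 20, 22, 24, 26, 28, 30, 32, 34, 36}

{2, 4, 6, 8, 10, 12, 14, 16, 18, 20, 22, 24, 26, 28, 30, 32, 34, 36}


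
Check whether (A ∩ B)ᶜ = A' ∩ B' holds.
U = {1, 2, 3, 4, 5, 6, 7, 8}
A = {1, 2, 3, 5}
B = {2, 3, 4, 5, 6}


LHS: A ∩ B = {2, 3, 5}
(A ∩ B)' = U \ (A ∩ B) = {1, 4, 6, 7, 8}
A' = {4, 6, 7, 8}, B' = {1, 7, 8}
Claimed RHS: A' ∩ B' = {7, 8}
Identity is INVALID: LHS = {1, 4, 6, 7, 8} but the RHS claimed here equals {7, 8}. The correct form is (A ∩ B)' = A' ∪ B'.

Identity is invalid: (A ∩ B)' = {1, 4, 6, 7, 8} but A' ∩ B' = {7, 8}. The correct De Morgan law is (A ∩ B)' = A' ∪ B'.


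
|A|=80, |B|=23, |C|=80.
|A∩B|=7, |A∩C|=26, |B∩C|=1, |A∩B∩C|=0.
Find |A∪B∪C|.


|A∪B∪C| = |A|+|B|+|C| - |A∩B|-|A∩C|-|B∩C| + |A∩B∩C|
= 80+23+80 - 7-26-1 + 0
= 183 - 34 + 0
= 149

|A ∪ B ∪ C| = 149


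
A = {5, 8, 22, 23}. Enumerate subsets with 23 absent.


A subset of A that omits 23 is a subset of A \ {23}, so there are 2^(n-1) = 2^3 = 8 of them.
Subsets excluding 23: ∅, {5}, {8}, {22}, {5, 8}, {5, 22}, {8, 22}, {5, 8, 22}

Subsets excluding 23 (8 total): ∅, {5}, {8}, {22}, {5, 8}, {5, 22}, {8, 22}, {5, 8, 22}


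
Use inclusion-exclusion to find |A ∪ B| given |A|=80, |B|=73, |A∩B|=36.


|A ∪ B| = |A| + |B| - |A ∩ B|
= 80 + 73 - 36
= 117

|A ∪ B| = 117


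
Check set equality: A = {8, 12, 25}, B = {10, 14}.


Two sets are equal iff they have exactly the same elements.
A = {8, 12, 25}
B = {10, 14}
Differences: {8, 10, 12, 14, 25}
A ≠ B

No, A ≠ B


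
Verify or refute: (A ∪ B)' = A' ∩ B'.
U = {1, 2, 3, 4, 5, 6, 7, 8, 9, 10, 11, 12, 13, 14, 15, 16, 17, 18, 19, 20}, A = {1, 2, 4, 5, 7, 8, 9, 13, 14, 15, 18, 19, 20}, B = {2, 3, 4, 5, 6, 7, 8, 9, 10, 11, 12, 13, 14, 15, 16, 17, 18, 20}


LHS: A ∪ B = {1, 2, 3, 4, 5, 6, 7, 8, 9, 10, 11, 12, 13, 14, 15, 16, 17, 18, 19, 20}
(A ∪ B)' = U \ (A ∪ B) = ∅
A' = {3, 6, 10, 11, 12, 16, 17}, B' = {1, 19}
Claimed RHS: A' ∩ B' = ∅
Identity is VALID: LHS = RHS = ∅ ✓

Identity is valid. (A ∪ B)' = A' ∩ B' = ∅


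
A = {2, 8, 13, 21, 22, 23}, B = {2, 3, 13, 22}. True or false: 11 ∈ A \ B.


A = {2, 8, 13, 21, 22, 23}, B = {2, 3, 13, 22}
A \ B = elements in A but not in B
A \ B = {8, 21, 23}
Checking if 11 ∈ A \ B
11 is not in A \ B → False

11 ∉ A \ B


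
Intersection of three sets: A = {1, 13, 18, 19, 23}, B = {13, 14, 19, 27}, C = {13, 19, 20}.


A ∩ B = {13, 19}
(A ∩ B) ∩ C = {13, 19}

A ∩ B ∩ C = {13, 19}


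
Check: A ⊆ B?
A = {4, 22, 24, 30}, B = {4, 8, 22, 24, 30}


A ⊆ B means every element of A is in B.
All elements of A are in B.
So A ⊆ B.

Yes, A ⊆ B


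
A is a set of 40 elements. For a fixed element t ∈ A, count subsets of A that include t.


Subsets of A containing t correspond to subsets of A \ {t}, which has 39 elements.
Count = 2^(n-1) = 2^39
= 549755813888

Number of subsets containing t = 549755813888


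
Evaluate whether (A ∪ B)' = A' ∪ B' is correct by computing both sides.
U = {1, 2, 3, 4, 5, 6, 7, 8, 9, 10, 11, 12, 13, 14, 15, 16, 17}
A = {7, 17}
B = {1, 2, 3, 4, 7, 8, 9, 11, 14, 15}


LHS: A ∪ B = {1, 2, 3, 4, 7, 8, 9, 11, 14, 15, 17}
(A ∪ B)' = U \ (A ∪ B) = {5, 6, 10, 12, 13, 16}
A' = {1, 2, 3, 4, 5, 6, 8, 9, 10, 11, 12, 13, 14, 15, 16}, B' = {5, 6, 10, 12, 13, 16, 17}
Claimed RHS: A' ∪ B' = {1, 2, 3, 4, 5, 6, 8, 9, 10, 11, 12, 13, 14, 15, 16, 17}
Identity is INVALID: LHS = {5, 6, 10, 12, 13, 16} but the RHS claimed here equals {1, 2, 3, 4, 5, 6, 8, 9, 10, 11, 12, 13, 14, 15, 16, 17}. The correct form is (A ∪ B)' = A' ∩ B'.

Identity is invalid: (A ∪ B)' = {5, 6, 10, 12, 13, 16} but A' ∪ B' = {1, 2, 3, 4, 5, 6, 8, 9, 10, 11, 12, 13, 14, 15, 16, 17}. The correct De Morgan law is (A ∪ B)' = A' ∩ B'.


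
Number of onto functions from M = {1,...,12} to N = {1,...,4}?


n = |M| = 12, k = |N| = 4. Surjections via inclusion-exclusion:
S(n,k) = Σ(-1)^i × C(k,i) × (k-i)^n, i=0 to k
i=0: (-1)^0×C(4,0)×4^12 = 16777216
i=1: (-1)^1×C(4,1)×3^12 = -2125764
i=2: (-1)^2×C(4,2)×2^12 = 24576
i=3: (-1)^3×C(4,3)×1^12 = -4
i=4: (-1)^4×C(4,4)×0^12 = 0
Total = 14676024

Number of surjections = 14676024


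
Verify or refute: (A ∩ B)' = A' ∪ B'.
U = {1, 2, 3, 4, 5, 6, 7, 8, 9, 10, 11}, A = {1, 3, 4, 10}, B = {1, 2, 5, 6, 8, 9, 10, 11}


LHS: A ∩ B = {1, 10}
(A ∩ B)' = U \ (A ∩ B) = {2, 3, 4, 5, 6, 7, 8, 9, 11}
A' = {2, 5, 6, 7, 8, 9, 11}, B' = {3, 4, 7}
Claimed RHS: A' ∪ B' = {2, 3, 4, 5, 6, 7, 8, 9, 11}
Identity is VALID: LHS = RHS = {2, 3, 4, 5, 6, 7, 8, 9, 11} ✓

Identity is valid. (A ∩ B)' = A' ∪ B' = {2, 3, 4, 5, 6, 7, 8, 9, 11}


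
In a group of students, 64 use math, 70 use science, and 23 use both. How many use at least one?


|A ∪ B| = |A| + |B| - |A ∩ B|
= 64 + 70 - 23
= 111

|A ∪ B| = 111


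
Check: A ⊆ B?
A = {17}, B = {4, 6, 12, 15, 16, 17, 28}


A ⊆ B means every element of A is in B.
All elements of A are in B.
So A ⊆ B.

Yes, A ⊆ B


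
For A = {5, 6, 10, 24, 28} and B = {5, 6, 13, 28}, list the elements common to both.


A ∩ B = elements in both A and B
A = {5, 6, 10, 24, 28}
B = {5, 6, 13, 28}
A ∩ B = {5, 6, 28}

A ∩ B = {5, 6, 28}


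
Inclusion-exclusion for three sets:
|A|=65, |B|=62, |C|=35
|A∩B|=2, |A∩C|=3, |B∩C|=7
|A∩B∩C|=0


|A∪B∪C| = |A|+|B|+|C| - |A∩B|-|A∩C|-|B∩C| + |A∩B∩C|
= 65+62+35 - 2-3-7 + 0
= 162 - 12 + 0
= 150

|A ∪ B ∪ C| = 150


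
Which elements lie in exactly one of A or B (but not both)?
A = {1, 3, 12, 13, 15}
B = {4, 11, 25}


A △ B = (A \ B) ∪ (B \ A) = elements in exactly one of A or B
A \ B = {1, 3, 12, 13, 15}
B \ A = {4, 11, 25}
A △ B = {1, 3, 4, 11, 12, 13, 15, 25}

A △ B = {1, 3, 4, 11, 12, 13, 15, 25}


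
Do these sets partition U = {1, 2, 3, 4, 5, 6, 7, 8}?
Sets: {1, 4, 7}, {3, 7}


A partition requires: (1) non-empty parts, (2) pairwise disjoint, (3) union = U
Parts: {1, 4, 7}, {3, 7}
Union of parts: {1, 3, 4, 7}
U = {1, 2, 3, 4, 5, 6, 7, 8}
All non-empty? True
Pairwise disjoint? False
Covers U? False

No, not a valid partition


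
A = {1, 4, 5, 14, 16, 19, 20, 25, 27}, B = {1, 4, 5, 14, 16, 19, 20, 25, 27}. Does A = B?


Two sets are equal iff they have exactly the same elements.
A = {1, 4, 5, 14, 16, 19, 20, 25, 27}
B = {1, 4, 5, 14, 16, 19, 20, 25, 27}
Same elements → A = B

Yes, A = B


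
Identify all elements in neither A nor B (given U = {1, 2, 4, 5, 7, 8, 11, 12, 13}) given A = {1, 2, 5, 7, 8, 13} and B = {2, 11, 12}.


A = {1, 2, 5, 7, 8, 13}
B = {2, 11, 12}
Region: in neither A nor B (given U = {1, 2, 4, 5, 7, 8, 11, 12, 13})
Elements: {4}

Elements in neither A nor B (given U = {1, 2, 4, 5, 7, 8, 11, 12, 13}): {4}


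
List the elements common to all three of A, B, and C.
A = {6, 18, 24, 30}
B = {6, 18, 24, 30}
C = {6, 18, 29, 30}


A ∩ B = {6, 18, 24, 30}
(A ∩ B) ∩ C = {6, 18, 30}

A ∩ B ∩ C = {6, 18, 30}


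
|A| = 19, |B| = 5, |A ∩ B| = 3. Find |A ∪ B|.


|A ∪ B| = |A| + |B| - |A ∩ B|
= 19 + 5 - 3
= 21

|A ∪ B| = 21


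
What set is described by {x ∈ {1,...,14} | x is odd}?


Checking each candidate:
Condition: odd numbers in {1,...,14}
Result = {1, 3, 5, 7, 9, 11, 13}

{1, 3, 5, 7, 9, 11, 13}


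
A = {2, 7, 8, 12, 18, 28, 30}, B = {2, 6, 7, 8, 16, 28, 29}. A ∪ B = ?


A ∪ B = all elements in A or B (or both)
A = {2, 7, 8, 12, 18, 28, 30}
B = {2, 6, 7, 8, 16, 28, 29}
A ∪ B = {2, 6, 7, 8, 12, 16, 18, 28, 29, 30}

A ∪ B = {2, 6, 7, 8, 12, 16, 18, 28, 29, 30}


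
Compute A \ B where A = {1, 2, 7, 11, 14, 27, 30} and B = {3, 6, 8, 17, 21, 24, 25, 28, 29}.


A \ B = elements in A but not in B
A = {1, 2, 7, 11, 14, 27, 30}
B = {3, 6, 8, 17, 21, 24, 25, 28, 29}
Remove from A any elements in B
A \ B = {1, 2, 7, 11, 14, 27, 30}

A \ B = {1, 2, 7, 11, 14, 27, 30}


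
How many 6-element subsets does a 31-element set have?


C(n,k) = n! / (k!(n-k)!)
C(31,6) = 31! / (6!25!)
= 736281

C(31,6) = 736281


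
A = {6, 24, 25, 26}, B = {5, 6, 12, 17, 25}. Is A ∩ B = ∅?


Disjoint means A ∩ B = ∅.
A ∩ B = {6, 25}
A ∩ B ≠ ∅, so A and B are NOT disjoint.

No, A and B are not disjoint (A ∩ B = {6, 25})


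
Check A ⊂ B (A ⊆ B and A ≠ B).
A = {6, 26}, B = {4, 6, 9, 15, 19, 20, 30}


A ⊂ B requires: A ⊆ B AND A ≠ B.
A ⊆ B? No
A ⊄ B, so A is not a proper subset.

No, A is not a proper subset of B


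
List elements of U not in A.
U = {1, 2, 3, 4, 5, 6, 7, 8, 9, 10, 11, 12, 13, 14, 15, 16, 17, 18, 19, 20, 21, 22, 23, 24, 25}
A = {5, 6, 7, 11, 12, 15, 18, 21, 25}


Aᶜ = U \ A = elements in U but not in A
U = {1, 2, 3, 4, 5, 6, 7, 8, 9, 10, 11, 12, 13, 14, 15, 16, 17, 18, 19, 20, 21, 22, 23, 24, 25}
A = {5, 6, 7, 11, 12, 15, 18, 21, 25}
Aᶜ = {1, 2, 3, 4, 8, 9, 10, 13, 14, 16, 17, 19, 20, 22, 23, 24}

Aᶜ = {1, 2, 3, 4, 8, 9, 10, 13, 14, 16, 17, 19, 20, 22, 23, 24}


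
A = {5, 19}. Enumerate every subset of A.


|A| = 2, so |P(A)| = 2^2 = 4
Enumerate subsets by cardinality (0 to 2):
∅, {5}, {19}, {5, 19}

P(A) has 4 subsets: ∅, {5}, {19}, {5, 19}


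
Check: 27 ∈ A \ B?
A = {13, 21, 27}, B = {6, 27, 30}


A = {13, 21, 27}, B = {6, 27, 30}
A \ B = elements in A but not in B
A \ B = {13, 21}
Checking if 27 ∈ A \ B
27 is not in A \ B → False

27 ∉ A \ B


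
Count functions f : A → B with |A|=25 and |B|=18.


Each of |A| = 25 inputs maps to any of |B| = 18 outputs.
# functions = |B|^|A| = 18^25
= 24088659210943104643915283693568

Number of functions = 24088659210943104643915283693568


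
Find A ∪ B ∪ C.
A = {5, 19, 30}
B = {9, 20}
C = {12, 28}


A ∪ B = {5, 9, 19, 20, 30}
(A ∪ B) ∪ C = {5, 9, 12, 19, 20, 28, 30}

A ∪ B ∪ C = {5, 9, 12, 19, 20, 28, 30}


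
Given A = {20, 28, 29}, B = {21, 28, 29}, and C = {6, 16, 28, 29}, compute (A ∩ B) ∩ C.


A ∩ B = {28, 29}
(A ∩ B) ∩ C = {28, 29}

A ∩ B ∩ C = {28, 29}
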